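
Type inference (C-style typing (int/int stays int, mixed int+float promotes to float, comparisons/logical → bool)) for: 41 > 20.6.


Operand types: int > float
Rule: comparison yields bool
Result type: bool


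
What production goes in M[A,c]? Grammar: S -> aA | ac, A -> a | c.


For [A, c]: 'c' ∈ FIRST(c)
Entry: A -> c


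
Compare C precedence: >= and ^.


'>=' is relational (level 7); '^' is bitwise XOR (level 4)
Higher level binds tighter
'>=' has higher precedence than '^'


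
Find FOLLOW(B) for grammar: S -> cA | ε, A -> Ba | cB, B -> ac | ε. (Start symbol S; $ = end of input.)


$ ∈ FOLLOW(S). For each A -> αBβ: add FIRST(β)\{ε} to FOLLOW(B); if β nullable, add FOLLOW(A).
FOLLOW(B) = {$, a}


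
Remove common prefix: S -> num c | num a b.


Common prefix: 'num'
Factored: S -> num S', S' -> c | a b


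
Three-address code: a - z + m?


Break into single-operator statements:
t1 = a - z
t2 = t1 + m


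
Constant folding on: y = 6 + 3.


6 + 3 = 9 at compile time
Optimized: y = 9


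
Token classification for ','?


Pattern: delimiter/punctuation
Type: PUNCTUATION


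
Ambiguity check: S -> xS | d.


right-linear, alternatives start with distinct terminals 'x' vs 'd': unique leftmost derivation
Unambiguous


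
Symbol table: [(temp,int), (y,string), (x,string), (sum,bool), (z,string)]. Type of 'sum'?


Lookup 'sum' → type bool


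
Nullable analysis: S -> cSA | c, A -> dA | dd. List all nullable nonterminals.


A nonterminal is nullable iff some alternative derives ε (directly, or every symbol in it is nullable)
Nullable: {}


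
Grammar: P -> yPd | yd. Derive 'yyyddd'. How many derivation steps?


Derivation: P => yPd => yyPdd => yyyddd
Steps: 3


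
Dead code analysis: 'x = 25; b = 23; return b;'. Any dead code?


x is assigned but never read
Dead: 'x = 25'


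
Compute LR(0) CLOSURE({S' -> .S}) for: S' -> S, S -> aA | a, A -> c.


Start: S' -> .S
For each item with dot before a nonterminal B, add B -> .γ for every B-production
Closure: [S' -> .S, S -> .aA, S -> .a]


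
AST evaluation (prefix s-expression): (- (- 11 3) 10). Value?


Evaluate inner: (- 11 3) = 8
Evaluate root: (- 8 10) = -2
Result: -2


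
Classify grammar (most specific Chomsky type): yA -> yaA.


LHS has context (more than one symbol) and |LHS| ≤ |RHS|
Classification: Type 1 (Context-Sensitive)


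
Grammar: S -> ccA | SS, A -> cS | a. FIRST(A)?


Per alternative of A: FIRST(cS) = {c}; FIRST(a) = {a}
FIRST(A) = {a, c}


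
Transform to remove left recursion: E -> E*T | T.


Left-recursive alternatives: E*T; non-recursive: T
Introduce E': E -> TE', E' -> *TE' | ε


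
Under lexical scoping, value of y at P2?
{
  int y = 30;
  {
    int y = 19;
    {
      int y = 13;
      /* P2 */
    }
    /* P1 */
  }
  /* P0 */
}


y declared in the same block as P2
y = 13


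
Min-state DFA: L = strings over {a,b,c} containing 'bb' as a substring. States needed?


KMP-style automaton: 2 progress states + 1 absorbing accept = 3
Minimal DFA: 3 states


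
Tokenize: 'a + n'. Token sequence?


Scan left to right, longest-match per lexeme
Tokens: ID(a), OP(+), ID(n)


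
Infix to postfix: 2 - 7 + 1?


Left to right (same or higher precedence on left)
Postfix: 2 7 - 1 +


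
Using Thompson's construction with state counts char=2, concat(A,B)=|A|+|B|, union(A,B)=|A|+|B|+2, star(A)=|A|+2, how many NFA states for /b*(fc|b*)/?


Syntax tree has 4 char leaf(s), 1 union(s), 2 star(s)
chars contribute 4×2 = 8; each union adds +2; each star adds +2
Total: 8 + 2 + 4 = 14 states


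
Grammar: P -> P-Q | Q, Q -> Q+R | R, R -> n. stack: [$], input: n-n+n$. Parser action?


no handle on stack; shift 'n'
Action: shift


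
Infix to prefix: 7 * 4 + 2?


left-to-right (same/higher precedence on left): tree is (+ (* 7 4) 2)
Prefix: + * 7 4 2


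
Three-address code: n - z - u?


Break into single-operator statements:
t1 = n - z
t2 = t1 - u


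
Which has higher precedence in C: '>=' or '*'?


'*' is multiplicative (level 10); '>=' is relational (level 7)
Higher level binds tighter
'*' has higher precedence than '>='


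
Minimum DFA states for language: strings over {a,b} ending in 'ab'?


Track the longest suffix of input matching a prefix of 'ab': 3 classes (prefixes of length 0..2)
Minimal DFA: 3 states


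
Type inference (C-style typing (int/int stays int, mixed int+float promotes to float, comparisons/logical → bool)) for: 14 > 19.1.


Operand types: int > float
Rule: comparison yields bool
Result type: bool


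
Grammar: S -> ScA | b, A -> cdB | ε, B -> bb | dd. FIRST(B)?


Per alternative of B: FIRST(bb) = {b}; FIRST(dd) = {d}
FIRST(B) = {b, d}


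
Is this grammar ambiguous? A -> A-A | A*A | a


'a-a*a' has two parse trees (no precedence encoded between - and *)
Ambiguous


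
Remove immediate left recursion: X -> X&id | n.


Left-recursive alternatives: X&id; non-recursive: n
Introduce X': X -> nX', X' -> &idX' | ε


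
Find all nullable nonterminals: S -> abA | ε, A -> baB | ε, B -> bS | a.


A nonterminal is nullable iff some alternative derives ε (directly, or every symbol in it is nullable)
Nullable: {A, S}


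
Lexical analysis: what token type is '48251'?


Pattern: digits only
Type: INTEGER_LITERAL


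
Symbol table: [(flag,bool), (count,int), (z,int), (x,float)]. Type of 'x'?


Lookup 'x' → type float


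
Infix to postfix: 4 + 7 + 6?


Left to right (same or higher precedence on left)
Postfix: 4 7 + 6 +


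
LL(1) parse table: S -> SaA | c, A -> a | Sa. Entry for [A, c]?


For [A, c]: 'c' ∈ FIRST(Sa)
Entry: A -> Sa


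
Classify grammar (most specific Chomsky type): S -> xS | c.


Right-linear: every RHS is a terminal or a terminal followed by one nonterminal
Classification: Type 3 (Regular)


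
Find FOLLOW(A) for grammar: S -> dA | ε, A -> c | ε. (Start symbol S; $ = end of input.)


$ ∈ FOLLOW(S). For each A -> αBβ: add FIRST(β)\{ε} to FOLLOW(B); if β nullable, add FOLLOW(A).
FOLLOW(A) = {$}


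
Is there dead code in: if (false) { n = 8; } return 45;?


condition is constant false, so the whole block is unreachable
Dead: 'if (false) { n = 8; }'


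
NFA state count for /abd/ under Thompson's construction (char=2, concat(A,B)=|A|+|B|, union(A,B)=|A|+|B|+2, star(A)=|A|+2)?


Syntax tree has 3 char leaf(s), 0 union(s), 0 star(s)
chars contribute 3×2 = 6; each union adds +2; each star adds +2
Total: 6 + 0 + 0 = 6 states


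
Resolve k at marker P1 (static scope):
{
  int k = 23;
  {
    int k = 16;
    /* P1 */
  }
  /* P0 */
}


k declared in the same block as P1
k = 16


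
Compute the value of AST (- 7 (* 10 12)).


Evaluate inner: (* 10 12) = 120
Evaluate root: (- 7 120) = -113
Result: -113


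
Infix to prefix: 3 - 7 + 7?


left-to-right (same/higher precedence on left): tree is (+ (- 3 7) 7)
Prefix: + - 3 7 7


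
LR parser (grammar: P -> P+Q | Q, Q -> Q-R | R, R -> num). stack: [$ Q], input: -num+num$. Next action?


shift '-' to continue Q -> Q-R
Action: shift


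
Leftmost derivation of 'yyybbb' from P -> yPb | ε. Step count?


Derivation: P => yPb => yyPbb => yyyPbbb => yyybbb
Steps: 4


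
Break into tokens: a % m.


Scan left to right, longest-match per lexeme
Tokens: ID(a), OP(%), ID(m)


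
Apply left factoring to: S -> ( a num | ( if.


Common prefix: '('
Factored: S -> ( S', S' -> a num | if


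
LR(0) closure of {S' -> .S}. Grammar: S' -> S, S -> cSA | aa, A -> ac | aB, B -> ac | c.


Start: S' -> .S
For each item with dot before a nonterminal B, add B -> .γ for every B-production
Closure: [S' -> .S, S -> .cSA, S -> .aa]


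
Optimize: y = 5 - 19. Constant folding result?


5 - 19 = -14 at compile time
Optimized: y = -14


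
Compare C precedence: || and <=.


'<=' is relational (level 7); '||' is logical OR (level 1)
Higher level binds tighter
'<=' has higher precedence than '||'


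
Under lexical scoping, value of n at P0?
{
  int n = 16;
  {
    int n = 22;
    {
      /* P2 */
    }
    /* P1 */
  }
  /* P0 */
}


n declared in the same block as P0
n = 16


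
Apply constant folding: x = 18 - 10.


18 - 10 = 8 at compile time
Optimized: x = 8


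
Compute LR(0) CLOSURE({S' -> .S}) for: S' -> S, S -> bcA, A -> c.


Start: S' -> .S
For each item with dot before a nonterminal B, add B -> .γ for every B-production
Closure: [S' -> .S, S -> .bcA]


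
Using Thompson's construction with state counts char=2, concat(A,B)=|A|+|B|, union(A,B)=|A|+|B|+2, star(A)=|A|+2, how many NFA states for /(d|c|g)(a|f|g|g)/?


Syntax tree has 7 char leaf(s), 5 union(s), 0 star(s)
chars contribute 7×2 = 14; each union adds +2; each star adds +2
Total: 14 + 10 + 0 = 24 states


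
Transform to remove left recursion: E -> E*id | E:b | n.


Left-recursive alternatives: E*id, E:b; non-recursive: n
Introduce E': E -> nE', E' -> *idE' | :bE' | ε


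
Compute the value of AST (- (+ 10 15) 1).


Evaluate inner: (+ 10 15) = 25
Evaluate root: (- 25 1) = 24
Result: 24


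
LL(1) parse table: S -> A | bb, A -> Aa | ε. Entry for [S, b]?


For [S, b]: 'b' ∈ FIRST(bb)
Entry: S -> bb


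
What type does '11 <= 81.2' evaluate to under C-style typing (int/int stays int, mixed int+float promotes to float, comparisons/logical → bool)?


Operand types: int <= float
Rule: comparison yields bool
Result type: bool


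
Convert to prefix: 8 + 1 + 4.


left-to-right (same/higher precedence on left): tree is (+ (+ 8 1) 4)
Prefix: + + 8 1 4


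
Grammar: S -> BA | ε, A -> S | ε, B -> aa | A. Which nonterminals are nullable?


A nonterminal is nullable iff some alternative derives ε (directly, or every symbol in it is nullable)
Nullable: {A, B, S}


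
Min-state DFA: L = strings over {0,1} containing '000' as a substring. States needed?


KMP-style automaton: 3 progress states + 1 absorbing accept = 4
Minimal DFA: 4 states


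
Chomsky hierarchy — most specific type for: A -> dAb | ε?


Single nonterminal LHS, but d^n b^n is not regular
Classification: Type 2 (Context-Free)


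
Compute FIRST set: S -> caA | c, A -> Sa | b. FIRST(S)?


Per alternative of S: FIRST(caA) = {c}; FIRST(c) = {c}
FIRST(S) = {c}


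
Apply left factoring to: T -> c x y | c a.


Common prefix: 'c'
Factored: T -> c T', T' -> x y | a


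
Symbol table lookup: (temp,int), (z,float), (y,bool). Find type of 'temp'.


Lookup 'temp' → type int


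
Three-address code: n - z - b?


Break into single-operator statements:
t1 = n - z
t2 = t1 - b


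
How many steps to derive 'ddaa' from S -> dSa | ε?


Derivation: S => dSa => ddSaa => ddaa
Steps: 3


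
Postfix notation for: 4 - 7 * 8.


* has higher precedence, evaluate 7*8 first
Postfix: 4 7 8 * -


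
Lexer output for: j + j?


Scan left to right, longest-match per lexeme
Tokens: ID(j), OP(+), ID(j)


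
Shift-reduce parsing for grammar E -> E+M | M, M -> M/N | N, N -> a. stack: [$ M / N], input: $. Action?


handle 'M/N' on top
Action: reduce (M -> M/N)


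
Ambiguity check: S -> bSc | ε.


balanced b^n…c^n: each string has a unique parse
Unambiguous


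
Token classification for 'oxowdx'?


Pattern: letter/underscore followed by alphanumerics, not a keyword
Type: IDENTIFIER


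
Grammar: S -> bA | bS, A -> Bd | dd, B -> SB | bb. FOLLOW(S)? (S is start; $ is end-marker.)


$ ∈ FOLLOW(S). For each A -> αBβ: add FIRST(β)\{ε} to FOLLOW(B); if β nullable, add FOLLOW(A).
FOLLOW(S) = {$, b}


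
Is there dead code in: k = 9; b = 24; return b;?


k is assigned but never read
Dead: 'k = 9'


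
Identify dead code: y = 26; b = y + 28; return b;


y is read by b's definition; b is returned
No dead code


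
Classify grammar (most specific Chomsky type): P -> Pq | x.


Left-linear: every RHS is a terminal or one nonterminal followed by a terminal
Classification: Type 3 (Regular)


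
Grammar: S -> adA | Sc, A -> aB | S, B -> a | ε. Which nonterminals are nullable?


A nonterminal is nullable iff some alternative derives ε (directly, or every symbol in it is nullable)
Nullable: {B}


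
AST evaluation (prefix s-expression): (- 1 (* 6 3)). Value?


Evaluate inner: (* 6 3) = 18
Evaluate root: (- 1 18) = -17
Result: -17


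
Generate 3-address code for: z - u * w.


Break into single-operator statements:
t1 = u * w
t2 = z - t1


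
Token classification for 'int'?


Pattern: reserved word
Type: KEYWORD


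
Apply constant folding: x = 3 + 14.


3 + 14 = 17 at compile time
Optimized: x = 17


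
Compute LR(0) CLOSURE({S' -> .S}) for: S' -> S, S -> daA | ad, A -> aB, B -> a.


Start: S' -> .S
For each item with dot before a nonterminal B, add B -> .γ for every B-production
Closure: [S' -> .S, S -> .daA, S -> .ad]


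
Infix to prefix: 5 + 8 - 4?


left-to-right (same/higher precedence on left): tree is (- (+ 5 8) 4)
Prefix: - + 5 8 4


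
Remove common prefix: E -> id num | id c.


Common prefix: 'id'
Factored: E -> id E', E' -> num | c


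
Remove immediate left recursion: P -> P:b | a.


Left-recursive alternatives: P:b; non-recursive: a
Introduce P': P -> aP', P' -> :bP' | ε


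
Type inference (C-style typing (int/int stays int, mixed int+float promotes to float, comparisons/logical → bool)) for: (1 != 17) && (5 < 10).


Operand types: bool && bool
Rule: logical operators take bool operands and yield bool
Result type: bool


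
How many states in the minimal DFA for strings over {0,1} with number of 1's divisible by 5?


Track (count of 1) mod 5: states 0..4, accept at 0
Minimal DFA: 5 states


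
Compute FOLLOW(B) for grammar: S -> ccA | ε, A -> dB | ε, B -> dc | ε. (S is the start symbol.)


$ ∈ FOLLOW(S). For each A -> αBβ: add FIRST(β)\{ε} to FOLLOW(B); if β nullable, add FOLLOW(A).
FOLLOW(B) = {$}


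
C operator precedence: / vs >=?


'/' is multiplicative (level 10); '>=' is relational (level 7)
Higher level binds tighter
'/' has higher precedence than '>='


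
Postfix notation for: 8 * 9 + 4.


Left to right (same or higher precedence on left)
Postfix: 8 9 * 4 +


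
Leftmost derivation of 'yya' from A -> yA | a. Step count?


Derivation: A => yA => yyA => yya
Steps: 3


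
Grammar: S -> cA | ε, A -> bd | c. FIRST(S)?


Per alternative of S: FIRST(cA) = {c}; FIRST(ε) = {ε}
FIRST(S) = {c, ε}


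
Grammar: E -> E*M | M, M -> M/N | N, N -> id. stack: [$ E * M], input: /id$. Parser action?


'/' can extend M; shift to build M -> M/N
Action: shift


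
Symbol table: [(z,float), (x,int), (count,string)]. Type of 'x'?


Lookup 'x' → type int


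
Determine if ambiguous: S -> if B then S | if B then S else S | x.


dangling else: 'if B then if B then x else x' parses two ways
Ambiguous


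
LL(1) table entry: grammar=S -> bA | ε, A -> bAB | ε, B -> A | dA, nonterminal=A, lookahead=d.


For [A, d]: ε is nullable and 'd' ∈ FOLLOW(A)
Entry: A -> ε


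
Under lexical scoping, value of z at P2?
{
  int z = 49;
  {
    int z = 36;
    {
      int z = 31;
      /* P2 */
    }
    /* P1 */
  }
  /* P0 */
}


z declared in the same block as P2
z = 31


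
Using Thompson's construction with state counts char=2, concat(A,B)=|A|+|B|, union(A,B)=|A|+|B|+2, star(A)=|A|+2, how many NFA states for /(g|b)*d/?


Syntax tree has 3 char leaf(s), 1 union(s), 1 star(s)
chars contribute 3×2 = 6; each union adds +2; each star adds +2
Total: 6 + 2 + 2 = 10 states


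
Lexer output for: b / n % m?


Scan left to right, longest-match per lexeme
Tokens: ID(b), OP(/), ID(n), OP(%), ID(m)


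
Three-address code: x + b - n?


Break into single-operator statements:
t1 = x + b
t2 = t1 - n


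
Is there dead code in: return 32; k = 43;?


statement follows a return and is unreachable
Dead: 'k = 43'


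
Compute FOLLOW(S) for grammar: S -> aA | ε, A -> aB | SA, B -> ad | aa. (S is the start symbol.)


$ ∈ FOLLOW(S). For each A -> αBβ: add FIRST(β)\{ε} to FOLLOW(B); if β nullable, add FOLLOW(A).
FOLLOW(S) = {$, a}


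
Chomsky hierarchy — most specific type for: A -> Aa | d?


Left-linear: every RHS is a terminal or one nonterminal followed by a terminal
Classification: Type 3 (Regular)


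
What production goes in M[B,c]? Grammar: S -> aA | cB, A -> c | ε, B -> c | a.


For [B, c]: 'c' ∈ FIRST(c)
Entry: B -> c


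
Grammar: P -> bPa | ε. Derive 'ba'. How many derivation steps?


Derivation: P => bPa => ba
Steps: 2


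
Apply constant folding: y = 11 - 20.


11 - 20 = -9 at compile time
Optimized: y = -9


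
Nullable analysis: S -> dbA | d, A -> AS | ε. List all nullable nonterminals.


A nonterminal is nullable iff some alternative derives ε (directly, or every symbol in it is nullable)
Nullable: {A}


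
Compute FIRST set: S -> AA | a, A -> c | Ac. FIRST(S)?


Per alternative of S: FIRST(AA) = {c}; FIRST(a) = {a}
FIRST(S) = {a, c}


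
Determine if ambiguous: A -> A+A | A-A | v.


'v+v-v' has two parse trees (no precedence encoded between + and -)
Ambiguous


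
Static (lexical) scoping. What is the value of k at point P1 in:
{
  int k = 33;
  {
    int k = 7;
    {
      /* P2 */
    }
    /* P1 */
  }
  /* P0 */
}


k declared in the same block as P1
k = 7


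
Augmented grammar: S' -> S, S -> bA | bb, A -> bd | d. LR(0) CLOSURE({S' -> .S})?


Start: S' -> .S
For each item with dot before a nonterminal B, add B -> .γ for every B-production
Closure: [S' -> .S, S -> .bA, S -> .bb]


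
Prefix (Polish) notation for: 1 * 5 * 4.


left-to-right (same/higher precedence on left): tree is (* (* 1 5) 4)
Prefix: * * 1 5 4


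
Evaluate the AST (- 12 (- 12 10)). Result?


Evaluate inner: (- 12 10) = 2
Evaluate root: (- 12 2) = 10
Result: 10


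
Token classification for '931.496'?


Pattern: digits with a decimal point
Type: FLOAT_LITERAL


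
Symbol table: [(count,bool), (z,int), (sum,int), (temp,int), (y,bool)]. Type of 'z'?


Lookup 'z' → type int


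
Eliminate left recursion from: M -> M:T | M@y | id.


Left-recursive alternatives: M:T, M@y; non-recursive: id
Introduce M': M -> idM', M' -> :TM' | @yM' | ε


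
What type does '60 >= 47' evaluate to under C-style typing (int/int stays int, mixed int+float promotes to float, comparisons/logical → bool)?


Operand types: int >= int
Rule: comparison yields bool
Result type: bool


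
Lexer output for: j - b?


Scan left to right, longest-match per lexeme
Tokens: ID(j), OP(-), ID(b)


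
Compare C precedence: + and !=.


'+' is additive (level 9); '!=' is equality (level 6)
Higher level binds tighter
'+' has higher precedence than '!='


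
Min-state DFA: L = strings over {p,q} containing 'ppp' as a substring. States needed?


KMP-style automaton: 3 progress states + 1 absorbing accept = 4
Minimal DFA: 4 states


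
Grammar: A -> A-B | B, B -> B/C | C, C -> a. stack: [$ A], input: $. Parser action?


start symbol A on stack, input exhausted
Action: accept


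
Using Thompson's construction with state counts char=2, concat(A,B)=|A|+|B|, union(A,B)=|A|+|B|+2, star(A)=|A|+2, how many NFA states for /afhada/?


Syntax tree has 6 char leaf(s), 0 union(s), 0 star(s)
chars contribute 6×2 = 12; each union adds +2; each star adds +2
Total: 12 + 0 + 0 = 12 states


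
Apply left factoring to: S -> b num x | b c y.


Common prefix: 'b'
Factored: S -> b S', S' -> num x | c y


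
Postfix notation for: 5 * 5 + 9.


Left to right (same or higher precedence on left)
Postfix: 5 5 * 9 +


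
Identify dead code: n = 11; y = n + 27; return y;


n is read by y's definition; y is returned
No dead code


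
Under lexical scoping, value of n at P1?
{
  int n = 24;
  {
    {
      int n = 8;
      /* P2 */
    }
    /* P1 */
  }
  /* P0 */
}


P1's block does not declare n; resolves to the enclosing declaration at depth 0
n = 24


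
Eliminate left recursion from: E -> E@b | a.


Left-recursive alternatives: E@b; non-recursive: a
Introduce E': E -> aE', E' -> @bE' | ε


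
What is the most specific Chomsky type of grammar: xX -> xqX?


LHS has context (more than one symbol) and |LHS| ≤ |RHS|
Classification: Type 1 (Context-Sensitive)


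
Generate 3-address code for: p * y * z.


Break into single-operator statements:
t1 = p * y
t2 = t1 * z


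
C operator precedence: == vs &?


'==' is equality (level 6); '&' is bitwise AND (level 5)
Higher level binds tighter
'==' has higher precedence than '&'


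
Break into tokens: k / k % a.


Scan left to right, longest-match per lexeme
Tokens: ID(k), OP(/), ID(k), OP(%), ID(a)


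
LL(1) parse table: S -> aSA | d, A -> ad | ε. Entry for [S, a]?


For [S, a]: 'a' ∈ FIRST(aSA)
Entry: S -> aSA


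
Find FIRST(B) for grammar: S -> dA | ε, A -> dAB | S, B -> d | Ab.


Per alternative of B: FIRST(d) = {d}; FIRST(Ab) = {b, d}
FIRST(B) = {b, d}


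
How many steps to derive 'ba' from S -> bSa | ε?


Derivation: S => bSa => ba
Steps: 2


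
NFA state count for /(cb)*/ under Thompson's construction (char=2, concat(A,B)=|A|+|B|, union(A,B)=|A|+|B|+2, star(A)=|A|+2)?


Syntax tree has 2 char leaf(s), 0 union(s), 1 star(s)
chars contribute 2×2 = 4; each union adds +2; each star adds +2
Total: 4 + 0 + 2 = 6 states


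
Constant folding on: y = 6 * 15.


6 * 15 = 90 at compile time
Optimized: y = 90


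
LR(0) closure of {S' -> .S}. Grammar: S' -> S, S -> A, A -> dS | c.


Start: S' -> .S
For each item with dot before a nonterminal B, add B -> .γ for every B-production
Closure: [S' -> .S, S -> .A, A -> .dS, A -> .c]


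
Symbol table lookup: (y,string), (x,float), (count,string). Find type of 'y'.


Lookup 'y' → type string


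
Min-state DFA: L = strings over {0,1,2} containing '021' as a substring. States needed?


KMP-style automaton: 3 progress states + 1 absorbing accept = 4
Minimal DFA: 4 states


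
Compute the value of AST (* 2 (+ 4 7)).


Evaluate inner: (+ 4 7) = 11
Evaluate root: (* 2 11) = 22
Result: 22


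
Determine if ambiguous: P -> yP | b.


right-linear, alternatives start with distinct terminals 'y' vs 'b': unique leftmost derivation
Unambiguous


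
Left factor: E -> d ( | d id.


Common prefix: 'd'
Factored: E -> d E', E' -> ( | id


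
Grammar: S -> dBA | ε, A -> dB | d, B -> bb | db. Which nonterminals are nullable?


A nonterminal is nullable iff some alternative derives ε (directly, or every symbol in it is nullable)
Nullable: {S}


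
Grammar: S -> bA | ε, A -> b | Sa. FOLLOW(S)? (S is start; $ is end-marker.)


$ ∈ FOLLOW(S). For each A -> αBβ: add FIRST(β)\{ε} to FOLLOW(B); if β nullable, add FOLLOW(A).
FOLLOW(S) = {$, a}


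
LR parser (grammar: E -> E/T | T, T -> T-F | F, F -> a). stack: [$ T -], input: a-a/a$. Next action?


no handle; shift 'a'
Action: shift


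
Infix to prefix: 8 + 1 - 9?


left-to-right (same/higher precedence on left): tree is (- (+ 8 1) 9)
Prefix: - + 8 1 9


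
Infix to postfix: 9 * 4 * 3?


Left to right (same or higher precedence on left)
Postfix: 9 4 * 3 *


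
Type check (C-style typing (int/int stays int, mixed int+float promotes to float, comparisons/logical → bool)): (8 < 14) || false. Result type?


Operand types: bool || bool
Rule: logical operators take bool operands and yield bool
Result type: bool


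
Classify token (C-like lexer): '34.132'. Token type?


Pattern: digits with a decimal point
Type: FLOAT_LITERAL


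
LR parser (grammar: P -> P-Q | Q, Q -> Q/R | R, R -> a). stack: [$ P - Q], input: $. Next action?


handle 'P-Q' on top; lookahead ∈ FOLLOW(P) = {-, $}
Action: reduce (P -> P-Q)


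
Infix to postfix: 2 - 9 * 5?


* has higher precedence, evaluate 9*5 first
Postfix: 2 9 5 * -


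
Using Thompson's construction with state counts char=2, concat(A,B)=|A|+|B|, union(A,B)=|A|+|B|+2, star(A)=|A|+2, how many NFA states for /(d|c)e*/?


Syntax tree has 3 char leaf(s), 1 union(s), 1 star(s)
chars contribute 3×2 = 6; each union adds +2; each star adds +2
Total: 6 + 2 + 2 = 10 states


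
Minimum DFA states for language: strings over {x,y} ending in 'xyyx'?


Track the longest suffix of input matching a prefix of 'xyyx': 5 classes (prefixes of length 0..4)
Minimal DFA: 5 states


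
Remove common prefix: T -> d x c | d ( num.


Common prefix: 'd'
Factored: T -> d T', T' -> x c | ( num


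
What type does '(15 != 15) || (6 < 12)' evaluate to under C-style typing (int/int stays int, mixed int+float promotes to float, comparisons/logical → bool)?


Operand types: bool || bool
Rule: logical operators take bool operands and yield bool
Result type: bool


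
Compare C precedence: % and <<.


'%' is multiplicative (level 10); '<<' is shift (level 8)
Higher level binds tighter
'%' has higher precedence than '<<'


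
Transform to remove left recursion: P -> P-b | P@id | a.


Left-recursive alternatives: P-b, P@id; non-recursive: a
Introduce P': P -> aP', P' -> -bP' | @idP' | ε


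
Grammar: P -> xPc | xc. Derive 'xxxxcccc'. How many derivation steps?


Derivation: P => xPc => xxPcc => xxxPccc => xxxxcccc
Steps: 4


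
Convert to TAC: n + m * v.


Break into single-operator statements:
t1 = m * v
t2 = n + t1


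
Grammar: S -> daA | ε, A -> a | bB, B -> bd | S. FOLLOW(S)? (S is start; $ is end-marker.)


$ ∈ FOLLOW(S). For each A -> αBβ: add FIRST(β)\{ε} to FOLLOW(B); if β nullable, add FOLLOW(A).
FOLLOW(S) = {$}


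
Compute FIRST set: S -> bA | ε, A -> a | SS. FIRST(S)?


Per alternative of S: FIRST(bA) = {b}; FIRST(ε) = {ε}
FIRST(S) = {b, ε}


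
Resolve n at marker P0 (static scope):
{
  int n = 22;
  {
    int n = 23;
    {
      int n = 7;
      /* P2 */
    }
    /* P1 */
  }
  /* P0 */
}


n declared in the same block as P0
n = 22


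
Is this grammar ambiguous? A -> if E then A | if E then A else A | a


dangling else: 'if E then if E then a else a' parses two ways
Ambiguous


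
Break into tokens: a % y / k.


Scan left to right, longest-match per lexeme
Tokens: ID(a), OP(%), ID(y), OP(/), ID(k)


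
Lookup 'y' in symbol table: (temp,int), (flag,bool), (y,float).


Lookup 'y' → type float


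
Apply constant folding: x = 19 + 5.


19 + 5 = 24 at compile time
Optimized: x = 24


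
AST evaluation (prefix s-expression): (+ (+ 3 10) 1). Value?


Evaluate inner: (+ 3 10) = 13
Evaluate root: (+ 13 1) = 14
Result: 14


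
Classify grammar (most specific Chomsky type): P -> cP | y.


Right-linear: every RHS is a terminal or a terminal followed by one nonterminal
Classification: Type 3 (Regular)


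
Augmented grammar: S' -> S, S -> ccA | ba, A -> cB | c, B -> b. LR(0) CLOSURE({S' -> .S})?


Start: S' -> .S
For each item with dot before a nonterminal B, add B -> .γ for every B-production
Closure: [S' -> .S, S -> .ccA, S -> .ba]


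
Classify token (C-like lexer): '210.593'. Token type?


Pattern: digits with a decimal point
Type: FLOAT_LITERAL


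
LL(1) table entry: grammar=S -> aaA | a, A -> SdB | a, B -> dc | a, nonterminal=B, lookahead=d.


For [B, d]: 'd' ∈ FIRST(dc)
Entry: B -> dc


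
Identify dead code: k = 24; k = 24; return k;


first assignment to k is overwritten before any read
Dead: 'k = 24'


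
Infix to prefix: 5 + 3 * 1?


'*' binds tighter: tree is (+ 5 (* 3 1))
Prefix: + 5 * 3 1


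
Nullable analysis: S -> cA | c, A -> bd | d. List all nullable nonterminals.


A nonterminal is nullable iff some alternative derives ε (directly, or every symbol in it is nullable)
Nullable: {}


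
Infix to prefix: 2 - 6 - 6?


left-to-right (same/higher precedence on left): tree is (- (- 2 6) 6)
Prefix: - - 2 6 6


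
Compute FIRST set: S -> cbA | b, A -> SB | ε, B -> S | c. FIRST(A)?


Per alternative of A: FIRST(SB) = {b, c}; FIRST(ε) = {ε}
FIRST(A) = {b, c, ε}


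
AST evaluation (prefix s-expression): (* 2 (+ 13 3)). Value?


Evaluate inner: (+ 13 3) = 16
Evaluate root: (* 2 16) = 32
Result: 32


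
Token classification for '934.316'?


Pattern: digits with a decimal point
Type: FLOAT_LITERAL


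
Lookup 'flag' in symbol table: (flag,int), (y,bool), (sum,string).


Lookup 'flag' → type int


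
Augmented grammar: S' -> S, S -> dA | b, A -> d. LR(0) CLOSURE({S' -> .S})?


Start: S' -> .S
For each item with dot before a nonterminal B, add B -> .γ for every B-production
Closure: [S' -> .S, S -> .dA, S -> .b]


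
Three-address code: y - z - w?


Break into single-operator statements:
t1 = y - z
t2 = t1 - w


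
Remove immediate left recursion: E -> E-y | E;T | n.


Left-recursive alternatives: E-y, E;T; non-recursive: n
Introduce E': E -> nE', E' -> -yE' | ;TE' | ε


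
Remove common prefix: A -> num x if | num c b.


Common prefix: 'num'
Factored: A -> num A', A' -> x if | c b


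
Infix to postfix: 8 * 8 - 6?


Left to right (same or higher precedence on left)
Postfix: 8 8 * 6 -


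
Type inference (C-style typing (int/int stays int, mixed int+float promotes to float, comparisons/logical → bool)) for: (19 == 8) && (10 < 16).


Operand types: bool && bool
Rule: logical operators take bool operands and yield bool
Result type: bool


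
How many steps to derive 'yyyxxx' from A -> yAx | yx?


Derivation: A => yAx => yyAxx => yyyxxx
Steps: 3


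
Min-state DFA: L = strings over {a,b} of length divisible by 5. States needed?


Track length mod 5: states 0..4, accept at 0
Minimal DFA: 5 states


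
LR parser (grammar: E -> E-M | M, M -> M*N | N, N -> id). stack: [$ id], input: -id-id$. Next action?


'id' on top is the handle for N -> id
Action: reduce (N -> id)


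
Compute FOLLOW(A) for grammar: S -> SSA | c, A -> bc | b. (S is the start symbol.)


$ ∈ FOLLOW(S). For each A -> αBβ: add FIRST(β)\{ε} to FOLLOW(B); if β nullable, add FOLLOW(A).
FOLLOW(A) = {$, b, c}


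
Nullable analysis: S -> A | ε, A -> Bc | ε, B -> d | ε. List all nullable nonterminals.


A nonterminal is nullable iff some alternative derives ε (directly, or every symbol in it is nullable)
Nullable: {A, B, S}


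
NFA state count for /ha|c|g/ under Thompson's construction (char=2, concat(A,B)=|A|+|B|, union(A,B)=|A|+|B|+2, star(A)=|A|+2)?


Syntax tree has 4 char leaf(s), 2 union(s), 0 star(s)
chars contribute 4×2 = 8; each union adds +2; each star adds +2
Total: 8 + 4 + 0 = 12 states


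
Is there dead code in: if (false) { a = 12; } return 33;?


condition is constant false, so the whole block is unreachable
Dead: 'if (false) { a = 12; }'


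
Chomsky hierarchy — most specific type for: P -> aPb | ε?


Single nonterminal LHS, but a^n b^n is not regular
Classification: Type 2 (Context-Free)


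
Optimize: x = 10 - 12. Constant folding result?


10 - 12 = -2 at compile time
Optimized: x = -2


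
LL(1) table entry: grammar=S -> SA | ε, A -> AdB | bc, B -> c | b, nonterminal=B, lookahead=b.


For [B, b]: 'b' ∈ FIRST(b)
Entry: B -> b


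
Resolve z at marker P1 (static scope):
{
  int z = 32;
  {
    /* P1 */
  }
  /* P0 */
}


P1's block does not declare z; resolves to the enclosing declaration at depth 0
z = 32


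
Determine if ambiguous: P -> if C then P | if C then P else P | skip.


dangling else: 'if C then if C then skip else skip' parses two ways
Ambiguous


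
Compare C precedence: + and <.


'+' is additive (level 9); '<' is relational (level 7)
Higher level binds tighter
'+' has higher precedence than '<'


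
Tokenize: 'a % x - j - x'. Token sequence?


Scan left to right, longest-match per lexeme
Tokens: ID(a), OP(%), ID(x), OP(-), ID(j), OP(-), ID(x)


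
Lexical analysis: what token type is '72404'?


Pattern: digits only
Type: INTEGER_LITERAL


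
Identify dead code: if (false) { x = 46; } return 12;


condition is constant false, so the whole block is unreachable
Dead: 'if (false) { x = 46; }'


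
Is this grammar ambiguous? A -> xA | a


right-linear, alternatives start with distinct terminals 'x' vs 'a': unique leftmost derivation
Unambiguous


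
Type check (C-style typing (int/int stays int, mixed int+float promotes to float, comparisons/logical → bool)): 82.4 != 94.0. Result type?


Operand types: float != float
Rule: comparison yields bool
Result type: bool


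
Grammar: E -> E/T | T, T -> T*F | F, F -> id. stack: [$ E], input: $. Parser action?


start symbol E on stack, input exhausted
Action: accept


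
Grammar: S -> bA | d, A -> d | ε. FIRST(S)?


Per alternative of S: FIRST(bA) = {b}; FIRST(d) = {d}
FIRST(S) = {b, d}


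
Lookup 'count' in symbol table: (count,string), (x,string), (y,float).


Lookup 'count' → type string


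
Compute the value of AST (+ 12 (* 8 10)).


Evaluate inner: (* 8 10) = 80
Evaluate root: (+ 12 80) = 92
Result: 92


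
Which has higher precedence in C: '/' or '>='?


'/' is multiplicative (level 10); '>=' is relational (level 7)
Higher level binds tighter
'/' has higher precedence than '>='


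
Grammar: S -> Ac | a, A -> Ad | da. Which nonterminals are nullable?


A nonterminal is nullable iff some alternative derives ε (directly, or every symbol in it is nullable)
Nullable: {}


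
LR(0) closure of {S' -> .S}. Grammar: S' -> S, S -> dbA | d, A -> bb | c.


Start: S' -> .S
For each item with dot before a nonterminal B, add B -> .γ for every B-production
Closure: [S' -> .S, S -> .dbA, S -> .d]


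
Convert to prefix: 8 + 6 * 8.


'*' binds tighter: tree is (+ 8 (* 6 8))
Prefix: + 8 * 6 8


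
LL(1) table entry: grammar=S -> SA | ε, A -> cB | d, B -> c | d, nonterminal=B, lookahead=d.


For [B, d]: 'd' ∈ FIRST(d)
Entry: B -> d


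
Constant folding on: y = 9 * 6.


9 * 6 = 54 at compile time
Optimized: y = 54


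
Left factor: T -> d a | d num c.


Common prefix: 'd'
Factored: T -> d T', T' -> a | num c


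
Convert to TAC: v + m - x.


Break into single-operator statements:
t1 = v + m
t2 = t1 - x


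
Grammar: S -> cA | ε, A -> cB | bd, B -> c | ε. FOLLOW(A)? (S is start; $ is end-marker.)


$ ∈ FOLLOW(S). For each A -> αBβ: add FIRST(β)\{ε} to FOLLOW(B); if β nullable, add FOLLOW(A).
FOLLOW(A) = {$}


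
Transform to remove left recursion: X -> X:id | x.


Left-recursive alternatives: X:id; non-recursive: x
Introduce X': X -> xX', X' -> :idX' | ε


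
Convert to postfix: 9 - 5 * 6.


* has higher precedence, evaluate 5*6 first
Postfix: 9 5 6 * -


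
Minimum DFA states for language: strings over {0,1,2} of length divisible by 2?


Track length mod 2: states 0..1, accept at 0
Minimal DFA: 2 states


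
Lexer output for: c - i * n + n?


Scan left to right, longest-match per lexeme
Tokens: ID(c), OP(-), ID(i), OP(*), ID(n), OP(+), ID(n)


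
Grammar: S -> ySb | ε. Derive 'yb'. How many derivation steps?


Derivation: S => ySb => yb
Steps: 2


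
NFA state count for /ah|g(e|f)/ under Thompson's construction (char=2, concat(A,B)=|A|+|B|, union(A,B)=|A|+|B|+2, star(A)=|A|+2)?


Syntax tree has 5 char leaf(s), 2 union(s), 0 star(s)
chars contribute 5×2 = 10; each union adds +2; each star adds +2
Total: 10 + 4 + 0 = 14 states


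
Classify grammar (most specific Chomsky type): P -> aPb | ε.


Single nonterminal LHS, but a^n b^n is not regular
Classification: Type 2 (Context-Free)


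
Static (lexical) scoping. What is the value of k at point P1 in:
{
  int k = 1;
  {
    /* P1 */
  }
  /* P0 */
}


P1's block does not declare k; resolves to the enclosing declaration at depth 0
k = 1


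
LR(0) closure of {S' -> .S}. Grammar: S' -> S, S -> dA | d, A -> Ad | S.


Start: S' -> .S
For each item with dot before a nonterminal B, add B -> .γ for every B-production
Closure: [S' -> .S, S -> .dA, S -> .d]


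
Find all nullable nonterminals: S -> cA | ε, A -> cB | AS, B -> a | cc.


A nonterminal is nullable iff some alternative derives ε (directly, or every symbol in it is nullable)
Nullable: {S}


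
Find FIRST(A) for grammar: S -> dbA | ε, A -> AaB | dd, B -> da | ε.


Per alternative of A: FIRST(AaB) = {d}; FIRST(dd) = {d}
FIRST(A) = {d}


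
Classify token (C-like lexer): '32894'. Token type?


Pattern: digits only
Type: INTEGER_LITERAL


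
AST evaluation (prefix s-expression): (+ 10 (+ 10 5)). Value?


Evaluate inner: (+ 10 5) = 15
Evaluate root: (+ 10 15) = 25
Result: 25


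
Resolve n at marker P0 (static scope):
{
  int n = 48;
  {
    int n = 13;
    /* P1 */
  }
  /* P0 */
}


n declared in the same block as P0
n = 48


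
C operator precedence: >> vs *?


'*' is multiplicative (level 10); '>>' is shift (level 8)
Higher level binds tighter
'*' has higher precedence than '>>'


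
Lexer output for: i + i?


Scan left to right, longest-match per lexeme
Tokens: ID(i), OP(+), ID(i)


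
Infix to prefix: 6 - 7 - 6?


left-to-right (same/higher precedence on left): tree is (- (- 6 7) 6)
Prefix: - - 6 7 6


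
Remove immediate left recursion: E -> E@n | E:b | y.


Left-recursive alternatives: E@n, E:b; non-recursive: y
Introduce E': E -> yE', E' -> @nE' | :bE' | ε


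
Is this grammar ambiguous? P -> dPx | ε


balanced d^n…x^n: each string has a unique parse
Unambiguous


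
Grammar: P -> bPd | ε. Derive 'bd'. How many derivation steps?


Derivation: P => bPd => bd
Steps: 2


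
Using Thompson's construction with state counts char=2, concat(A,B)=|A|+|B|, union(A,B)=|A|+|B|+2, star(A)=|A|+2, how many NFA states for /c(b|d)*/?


Syntax tree has 3 char leaf(s), 1 union(s), 1 star(s)
chars contribute 3×2 = 6; each union adds +2; each star adds +2
Total: 6 + 2 + 2 = 10 states


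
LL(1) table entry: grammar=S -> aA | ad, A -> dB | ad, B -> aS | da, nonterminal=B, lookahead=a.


For [B, a]: 'a' ∈ FIRST(aS)
Entry: B -> aS


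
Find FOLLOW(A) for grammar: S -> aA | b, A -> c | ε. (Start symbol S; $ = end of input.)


$ ∈ FOLLOW(S). For each A -> αBβ: add FIRST(β)\{ε} to FOLLOW(B); if β nullable, add FOLLOW(A).
FOLLOW(A) = {$}


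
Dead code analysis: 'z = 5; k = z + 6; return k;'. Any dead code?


z is read by k's definition; k is returned
No dead code


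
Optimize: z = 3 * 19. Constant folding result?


3 * 19 = 57 at compile time
Optimized: z = 57


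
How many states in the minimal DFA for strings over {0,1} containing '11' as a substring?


KMP-style automaton: 2 progress states + 1 absorbing accept = 3
Minimal DFA: 3 states


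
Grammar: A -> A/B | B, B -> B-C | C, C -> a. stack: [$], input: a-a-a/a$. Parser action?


no handle on stack; shift 'a'
Action: shift


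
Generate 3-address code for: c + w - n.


Break into single-operator statements:
t1 = c + w
t2 = t1 - n


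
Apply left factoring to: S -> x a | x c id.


Common prefix: 'x'
Factored: S -> x S', S' -> a | c id


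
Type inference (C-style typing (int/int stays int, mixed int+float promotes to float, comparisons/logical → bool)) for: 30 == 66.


Operand types: int == int
Rule: comparison yields bool
Result type: bool
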